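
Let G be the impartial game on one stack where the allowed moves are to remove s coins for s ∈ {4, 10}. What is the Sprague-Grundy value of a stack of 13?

Grundy values for subtraction set {4, 10}:
k:     0  1  2  3  4  5  6  7  8  9 10 11 12 13
g(k):  0  0  0  0  1  1  1  1  0  0  2  2  1  1
So g(13) = 1.

1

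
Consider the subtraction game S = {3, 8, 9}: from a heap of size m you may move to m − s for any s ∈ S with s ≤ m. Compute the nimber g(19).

0

Compute g(0), g(1), … for moves {3, 8, 9}:
k:     0  1  2  3  4  5  6  7  8  9 10 11 12 13 14 15 16 17 18 19
g(k):  0  0  0  1  1  1  0  0  2  1  1  3  0  0  2  1  1  0  0  0
So g(19) = 0.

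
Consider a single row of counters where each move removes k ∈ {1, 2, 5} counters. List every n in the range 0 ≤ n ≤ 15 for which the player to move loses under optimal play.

Compute g(0), g(1), … for moves {1, 2, 5}:
k:     0  1  2  3  4  5  6  7  8  9 10 11 12 13 14 15
g(k):  0  1  2  0  1  2  0  1  2  0  1  2  0  1  2  0
The P-positions (g = 0) in 0..15 are 0, 3, 6, 9, 12, 15.

0, 3, 6, 9, 12, 15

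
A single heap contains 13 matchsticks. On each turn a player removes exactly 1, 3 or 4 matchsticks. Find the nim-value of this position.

Compute g(0), g(1), … for moves {1, 3, 4}:
k:     0  1  2  3  4  5  6  7  8  9 10 11 12 13
g(k):  0  1  0  1  2  3  2  0  1  0  1  2  3  2
So g(13) = 2.

2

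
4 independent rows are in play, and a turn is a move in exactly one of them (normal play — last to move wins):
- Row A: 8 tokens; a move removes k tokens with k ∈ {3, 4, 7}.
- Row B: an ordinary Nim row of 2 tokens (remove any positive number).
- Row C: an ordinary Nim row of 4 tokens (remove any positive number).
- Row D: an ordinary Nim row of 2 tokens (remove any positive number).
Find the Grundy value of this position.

6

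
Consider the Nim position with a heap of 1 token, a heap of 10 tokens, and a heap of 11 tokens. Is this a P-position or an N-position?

Compute the nim-sum pairwise:
1 ^ 10 = 11
11 ^ 11 = 0
The nim-sum is 0, so this is a P-position: the player to move is in a losing position under optimal play.

P-position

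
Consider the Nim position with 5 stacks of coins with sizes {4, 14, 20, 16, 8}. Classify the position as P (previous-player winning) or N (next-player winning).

N-position

Bitwise XOR of the heap sizes:
  00100  (4)
  01110  (14)
  10100  (20)
  10000  (16)
  01000  (8)
  -----
  00110  (6)
The nim-sum is 6 ≠ 0, so this is an N-position: the player to move can win.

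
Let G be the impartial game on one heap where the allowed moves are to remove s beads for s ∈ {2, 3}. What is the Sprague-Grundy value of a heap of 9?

2

Compute g(0), g(1), … for moves {2, 3}:
g(0) = mex{} = 0
g(1) = mex{} = 0
g(2) = mex{0} = 1
g(3) = mex{0} = 1
g(4) = mex{0,1} = 2
g(5) = mex{1} = 0
g(6) = mex{1,2} = 0
g(7) = mex{0,2} = 1
g(8) = mex{0} = 1
g(9) = mex{0,1} = 2
So g(9) = 2.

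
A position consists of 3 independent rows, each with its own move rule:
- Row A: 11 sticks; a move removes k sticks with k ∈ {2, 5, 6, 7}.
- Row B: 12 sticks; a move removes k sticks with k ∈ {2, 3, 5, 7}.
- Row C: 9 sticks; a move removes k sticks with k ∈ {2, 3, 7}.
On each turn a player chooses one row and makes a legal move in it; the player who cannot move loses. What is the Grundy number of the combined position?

0

For row A, compute g(0), g(1), … with moves {2, 5, 6, 7}:
g(0) = mex{} = 0
g(1) = mex{} = 0
g(2) = mex{0} = 1
g(3) = mex{0} = 1
g(4) = mex{1} = 0
g(5) = mex{0,1} = 2
g(6) = mex{0} = 1
g(7) = mex{0,1,2} = 3
g(8) = mex{0,1} = 2
g(9) = mex{0,1,3} = 2
g(10) = mex{0,1,2} = 3
g(11) = mex{0,1,2} = 3
So g(11) = 3.
Build the Grundy sequence for row B with g(k) = mex{g(k−s) : s ∈ {2, 3, 5, 7}, s ≤ k}:
k:     0  1  2  3  4  5  6  7  8  9 10 11 12
g(k):  0  0  1  1  2  2  3  3  4  0  0  1  1
So g(12) = 1.
For row C, compute g(0), g(1), … with moves {2, 3, 7}:
g(0) = mex{} = 0
g(1) = mex{} = 0
g(2) = mex{0} = 1
g(3) = mex{0} = 1
g(4) = mex{0,1} = 2
g(5) = mex{1} = 0
g(6) = mex{1,2} = 0
g(7) = mex{0,2} = 1
g(8) = mex{0} = 1
g(9) = mex{0,1} = 2
So g(9) = 2.
The value of a disjunctive sum is the nim-sum of the parts.
Combined value = 3 XOR 1 XOR 2 = 0.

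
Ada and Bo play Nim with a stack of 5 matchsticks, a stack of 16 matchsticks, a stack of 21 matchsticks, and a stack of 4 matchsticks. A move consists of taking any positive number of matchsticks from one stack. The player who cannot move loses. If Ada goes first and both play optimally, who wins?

Nim-sum: 5 ⊕ 16 ⊕ 21 ⊕ 4 = 4.
The nim-sum is 4 ≠ 0, so this is an N-position: the player to move can win; Ada has a winning move.

Ada wins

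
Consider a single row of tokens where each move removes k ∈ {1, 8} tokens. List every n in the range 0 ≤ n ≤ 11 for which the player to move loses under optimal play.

0, 2, 4, 6, 9, 11

Build the Grundy sequence with g(k) = mex{g(k−s) : s ∈ {1, 8}, s ≤ k}:
k:     0  1  2  3  4  5  6  7  8  9 10 11
g(k):  0  1  0  1  0  1  0  1  2  0  1  0
The P-positions (g = 0) in 0..11 are 0, 2, 4, 6, 9, 11.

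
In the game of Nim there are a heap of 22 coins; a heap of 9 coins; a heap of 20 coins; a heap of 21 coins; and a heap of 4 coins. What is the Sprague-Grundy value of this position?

Nim-sum: 22 XOR 9 XOR 20 XOR 21 XOR 4 = 26.

26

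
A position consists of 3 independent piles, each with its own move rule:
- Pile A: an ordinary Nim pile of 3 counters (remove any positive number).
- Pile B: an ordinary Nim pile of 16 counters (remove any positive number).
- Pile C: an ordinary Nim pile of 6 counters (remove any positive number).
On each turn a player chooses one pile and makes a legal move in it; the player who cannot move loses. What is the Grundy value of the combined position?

21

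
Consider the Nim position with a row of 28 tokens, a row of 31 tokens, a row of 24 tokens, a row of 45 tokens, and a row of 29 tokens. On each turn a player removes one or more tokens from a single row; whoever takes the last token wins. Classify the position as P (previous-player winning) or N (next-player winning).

Nim-sum: 28 ⊕ 31 ⊕ 24 ⊕ 45 ⊕ 29 = 43.
The nim-sum is 43 ≠ 0, so this is an N-position: the player to move can win.

N-position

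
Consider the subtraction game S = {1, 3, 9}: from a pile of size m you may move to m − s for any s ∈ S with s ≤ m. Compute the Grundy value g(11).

1

Compute g(0), g(1), … for moves {1, 3, 9}:
g(0) = mex{} = 0
g(1) = mex{0} = 1
g(2) = mex{1} = 0
g(3) = mex{0} = 1
g(4) = mex{1} = 0
g(5) = mex{0} = 1
g(6) = mex{1} = 0
g(7) = mex{0} = 1
g(8) = mex{1} = 0
g(9) = mex{0} = 1
g(10) = mex{1} = 0
g(11) = mex{0} = 1
So g(11) = 1.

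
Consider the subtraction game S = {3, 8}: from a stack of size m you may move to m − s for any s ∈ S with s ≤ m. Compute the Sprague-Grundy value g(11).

0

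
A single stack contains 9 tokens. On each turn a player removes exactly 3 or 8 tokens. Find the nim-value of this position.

1

Build the Grundy sequence with g(k) = mex{g(k−s) : s ∈ {3, 8}, s ≤ k}:
g(0) = mex{} = 0
g(1) = mex{} = 0
g(2) = mex{} = 0
g(3) = mex{0} = 1
g(4) = mex{0} = 1
g(5) = mex{0} = 1
g(6) = mex{1} = 0
g(7) = mex{1} = 0
g(8) = mex{0,1} = 2
g(9) = mex{0} = 1
So g(9) = 1.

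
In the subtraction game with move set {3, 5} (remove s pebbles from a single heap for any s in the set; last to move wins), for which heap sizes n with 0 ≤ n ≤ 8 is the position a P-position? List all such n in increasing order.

0, 1, 2, 8

Compute g(0), g(1), … for moves {3, 5}:
k:     0  1  2  3  4  5  6  7  8
g(k):  0  0  0  1  1  1  2  2  0
The P-positions (g = 0) in 0..8 are 0, 1, 2, 8.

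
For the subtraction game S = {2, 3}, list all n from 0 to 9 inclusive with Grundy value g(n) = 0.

0, 1, 5, 6

Compute g(0), g(1), … for moves {2, 3}:
k:     0  1  2  3  4  5  6  7  8  9
g(k):  0  0  1  1  2  0  0  1  1  2
The P-positions (g = 0) in 0..9 are 0, 1, 5, 6.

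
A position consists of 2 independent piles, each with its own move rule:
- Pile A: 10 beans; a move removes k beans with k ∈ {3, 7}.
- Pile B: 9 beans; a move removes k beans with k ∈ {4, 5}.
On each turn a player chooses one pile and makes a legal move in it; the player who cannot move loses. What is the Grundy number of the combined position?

0

Build the Grundy sequence for pile A with g(k) = mex{g(k−s) : s ∈ {3, 7}, s ≤ k}:
g(0) = mex{} = 0
g(1) = mex{} = 0
g(2) = mex{} = 0
g(3) = mex{0} = 1
g(4) = mex{0} = 1
g(5) = mex{0} = 1
g(6) = mex{1} = 0
g(7) = mex{0,1} = 2
g(8) = mex{0,1} = 2
g(9) = mex{0} = 1
g(10) = mex{1,2} = 0
So g(10) = 0.
Grundy values for pile B (subtraction set {4, 5}):
g(0) = mex{} = 0
g(1) = mex{} = 0
g(2) = mex{} = 0
g(3) = mex{} = 0
g(4) = mex{0} = 1
g(5) = mex{0} = 1
g(6) = mex{0} = 1
g(7) = mex{0} = 1
g(8) = mex{0,1} = 2
g(9) = mex{1} = 0
So g(9) = 0.
By the Sprague-Grundy theorem, the Grundy value of a sum of independent games is the XOR of the component values.
Combined value = 0 XOR 0 = 0.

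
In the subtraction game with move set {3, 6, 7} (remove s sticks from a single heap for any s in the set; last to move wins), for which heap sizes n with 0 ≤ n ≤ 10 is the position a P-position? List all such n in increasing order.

0, 1, 2, 10

Compute g(0), g(1), … for moves {3, 6, 7}:
g(0) = mex{} = 0
g(1) = mex{} = 0
g(2) = mex{} = 0
g(3) = mex{0} = 1
g(4) = mex{0} = 1
g(5) = mex{0} = 1
g(6) = mex{0,1} = 2
g(7) = mex{0,1} = 2
g(8) = mex{0,1} = 2
g(9) = mex{0,1,2} = 3
g(10) = mex{1,2} = 0
The P-positions (g = 0) in 0..10 are 0, 1, 2, 10.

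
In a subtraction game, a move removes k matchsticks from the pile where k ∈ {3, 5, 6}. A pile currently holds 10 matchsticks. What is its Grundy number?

Build the Grundy sequence with g(k) = mex{g(k−s) : s ∈ {3, 5, 6}, s ≤ k}:
k:     0  1  2  3  4  5  6  7  8  9 10
g(k):  0  0  0  1  1  1  2  2  2  0  0
So g(10) = 0.

0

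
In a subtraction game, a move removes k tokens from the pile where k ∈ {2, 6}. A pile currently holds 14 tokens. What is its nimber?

Compute g(0), g(1), … for moves {2, 6}:
k:     0  1  2  3  4  5  6  7  8  9 10 11 12 13 14
g(k):  0  0  1  1  0  0  1  1  0  0  1  1  0  0  1
So g(14) = 1.

1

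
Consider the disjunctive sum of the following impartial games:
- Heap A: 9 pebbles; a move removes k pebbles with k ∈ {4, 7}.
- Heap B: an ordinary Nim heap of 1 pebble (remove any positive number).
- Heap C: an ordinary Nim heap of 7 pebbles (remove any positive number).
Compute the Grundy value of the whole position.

Build the Grundy sequence for heap A with g(k) = mex{g(k−s) : s ∈ {4, 7}, s ≤ k}:
k:     0  1  2  3  4  5  6  7  8  9
g(k):  0  0  0  0  1  1  1  1  2  2
So g(9) = 2.
Heap B is a plain Nim heap of size 1, so its Grundy value is 1.
Heap C is a plain Nim heap of size 7, so its Grundy value is 7.
The value of a disjunctive sum is the nim-sum of the parts.
Combined value = 2 ⊕ 1 ⊕ 7 = 4.

4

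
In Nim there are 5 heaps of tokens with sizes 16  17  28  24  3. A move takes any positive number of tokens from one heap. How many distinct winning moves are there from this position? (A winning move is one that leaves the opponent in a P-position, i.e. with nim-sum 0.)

1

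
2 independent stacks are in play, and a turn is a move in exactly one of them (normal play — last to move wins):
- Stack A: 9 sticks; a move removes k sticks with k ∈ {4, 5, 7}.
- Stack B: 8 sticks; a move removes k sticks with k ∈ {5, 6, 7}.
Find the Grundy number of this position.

Grundy values for stack A (subtraction set {4, 5, 7}):
k:     0  1  2  3  4  5  6  7  8  9
g(k):  0  0  0  0  1  1  1  1  2  2
So g(9) = 2.
Build the Grundy sequence for stack B with g(k) = mex{g(k−s) : s ∈ {5, 6, 7}, s ≤ k}:
k:     0  1  2  3  4  5  6  7  8
g(k):  0  0  0  0  0  1  1  1  1
So g(8) = 1.
The value of a disjunctive sum is the nim-sum of the parts.
Combined value = 2 ⊕ 1 = 3.

3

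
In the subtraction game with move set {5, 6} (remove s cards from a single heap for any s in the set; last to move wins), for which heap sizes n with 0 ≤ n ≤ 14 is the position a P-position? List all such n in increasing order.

0, 1, 2, 3, 4, 11, 12, 13, 14

Grundy values for subtraction set {5, 6}:
k:     0  1  2  3  4  5  6  7  8  9 10 11 12 13 14
g(k):  0  0  0  0  0  1  1  1  1  1  2  0  0  0  0
The P-positions (g = 0) in 0..14 are 0, 1, 2, 3, 4, 11, 12, 13, 14.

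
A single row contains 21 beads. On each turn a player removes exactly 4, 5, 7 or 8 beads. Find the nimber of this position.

2

Build the Grundy sequence with g(k) = mex{g(k−s) : s ∈ {4, 5, 7, 8}, s ≤ k}:
k:     0  1  2  3  4  5  6  7  8  9 10 11 12 13 14 15 16 17 18 19 20 21
g(k):  0  0  0  0  1  1  1  1  2  2  2  2  0  0  0  0  1  1  1  1  2  2
So g(21) = 2.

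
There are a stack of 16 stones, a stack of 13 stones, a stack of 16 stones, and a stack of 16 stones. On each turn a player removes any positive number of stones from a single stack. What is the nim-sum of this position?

29

Nim-sum: 16 ^ 13 ^ 16 ^ 16 = 29.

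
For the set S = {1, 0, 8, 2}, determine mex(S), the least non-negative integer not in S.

3

The values 0, 1, 2 are all present; 3 is the first non-negative integer missing from the set.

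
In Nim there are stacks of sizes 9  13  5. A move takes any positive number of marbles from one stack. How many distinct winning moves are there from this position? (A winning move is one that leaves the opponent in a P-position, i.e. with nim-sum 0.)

3

Compute the nim-sum pairwise:
9 XOR 13 = 4
4 XOR 5 = 1
The overall nim-sum is X = 1. A stack of size p has a winning move iff p XOR X < p (reduce it to p XOR X).
  9: 9 XOR 1 = 8 < 9 — winning move (to 8).
  13: 13 XOR 1 = 12 < 13 — winning move (to 12).
  5: 5 XOR 1 = 4 < 5 — winning move (to 4).
That gives 3 winning moves.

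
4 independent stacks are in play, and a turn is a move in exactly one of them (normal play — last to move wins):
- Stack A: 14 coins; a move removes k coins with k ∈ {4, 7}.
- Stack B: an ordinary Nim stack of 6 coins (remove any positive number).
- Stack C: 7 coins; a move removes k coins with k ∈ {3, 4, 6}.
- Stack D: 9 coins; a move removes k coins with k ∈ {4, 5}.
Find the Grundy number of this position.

Build the Grundy sequence for stack A with g(k) = mex{g(k−s) : s ∈ {4, 7}, s ≤ k}:
k:     0  1  2  3  4  5  6  7  8  9 10 11 12 13 14
g(k):  0  0  0  0  1  1  1  1  2  2  2  0  0  0  0
So g(14) = 0.
Stack B is a plain Nim stack of size 6, so its Grundy value is 6.
Grundy values for stack C (subtraction set {3, 4, 6}):
g(0) = mex{} = 0
g(1) = mex{} = 0
g(2) = mex{} = 0
g(3) = mex{0} = 1
g(4) = mex{0} = 1
g(5) = mex{0} = 1
g(6) = mex{0,1} = 2
g(7) = mex{0,1} = 2
So g(7) = 2.
For stack D, compute g(0), g(1), … with moves {4, 5}:
k:     0  1  2  3  4  5  6  7  8  9
g(k):  0  0  0  0  1  1  1  1  2  0
So g(9) = 0.
The value of a disjunctive sum is the nim-sum of the parts.
Combined value = 0 XOR 6 XOR 2 XOR 0 = 4.

4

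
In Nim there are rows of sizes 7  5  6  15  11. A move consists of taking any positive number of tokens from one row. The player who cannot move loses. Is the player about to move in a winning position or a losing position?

Compute the nim-sum pairwise:
7 ^ 5 = 2
2 ^ 6 = 4
4 ^ 15 = 11
11 ^ 11 = 0
The nim-sum is 0, so this is a P-position: the player to move is in a losing position under optimal play.

Losing position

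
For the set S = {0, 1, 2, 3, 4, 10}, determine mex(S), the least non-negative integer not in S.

5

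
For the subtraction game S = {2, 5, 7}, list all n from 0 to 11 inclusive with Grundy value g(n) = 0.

0, 1, 4, 10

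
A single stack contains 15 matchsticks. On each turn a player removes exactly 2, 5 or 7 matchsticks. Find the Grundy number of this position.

Build the Grundy sequence with g(k) = mex{g(k−s) : s ∈ {2, 5, 7}, s ≤ k}:
k:     0  1  2  3  4  5  6  7  8  9 10 11 12 13 14 15
g(k):  0  0  1  1  0  2  1  3  2  2  0  3  1  0  0  1
So g(15) = 1.

1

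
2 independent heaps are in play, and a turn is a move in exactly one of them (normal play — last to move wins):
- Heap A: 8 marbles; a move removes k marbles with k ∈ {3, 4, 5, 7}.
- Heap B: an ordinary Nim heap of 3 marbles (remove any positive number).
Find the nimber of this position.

1

Build the Grundy sequence for heap A with g(k) = mex{g(k−s) : s ∈ {3, 4, 5, 7}, s ≤ k}:
g(0) = mex{} = 0
g(1) = mex{} = 0
g(2) = mex{} = 0
g(3) = mex{0} = 1
g(4) = mex{0} = 1
g(5) = mex{0} = 1
g(6) = mex{0,1} = 2
g(7) = mex{0,1} = 2
g(8) = mex{0,1} = 2
So g(8) = 2.
Heap B is a plain Nim heap of size 3, so its Grundy value is 3.
The value of a disjunctive sum is the nim-sum of the parts.
Combined value = 2 XOR 3 = 1.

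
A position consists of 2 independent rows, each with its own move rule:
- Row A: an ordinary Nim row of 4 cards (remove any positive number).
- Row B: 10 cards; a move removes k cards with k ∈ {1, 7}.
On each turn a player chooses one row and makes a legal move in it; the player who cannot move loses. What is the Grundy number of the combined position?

4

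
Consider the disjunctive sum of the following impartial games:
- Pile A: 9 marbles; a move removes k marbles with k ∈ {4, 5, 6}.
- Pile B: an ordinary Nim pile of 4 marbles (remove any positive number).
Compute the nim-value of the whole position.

Build the Grundy sequence for pile A with g(k) = mex{g(k−s) : s ∈ {4, 5, 6}, s ≤ k}:
g(0) = mex{} = 0
g(1) = mex{} = 0
g(2) = mex{} = 0
g(3) = mex{} = 0
g(4) = mex{0} = 1
g(5) = mex{0} = 1
g(6) = mex{0} = 1
g(7) = mex{0} = 1
g(8) = mex{0,1} = 2
g(9) = mex{0,1} = 2
So g(9) = 2.
Pile B is a plain Nim pile of size 4, so its Grundy value is 4.
By the Sprague-Grundy theorem, the Grundy value of a sum of independent games is the XOR of the component values.
Combined value = 2 ⊕ 4 = 6.

6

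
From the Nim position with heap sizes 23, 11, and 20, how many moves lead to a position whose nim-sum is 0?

In binary:
  10111  (23)
  01011  (11)
  10100  (20)
  -----
  01000  (8)
The overall nim-sum is X = 8. A heap of size p has a winning move iff p XOR X < p (reduce it to p XOR X).
  23: 23 XOR 8 = 31 ≥ 23 — no move.
  11: 11 XOR 8 = 3 < 11 — winning move (to 3).
  20: 20 XOR 8 = 28 ≥ 20 — no move.
That gives 1 winning move.

1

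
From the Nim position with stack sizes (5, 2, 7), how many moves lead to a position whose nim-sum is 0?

0

Write each in binary and XOR column by column:
  101  (5)
  010  (2)
  111  (7)
  ---
  000  (0)
The nim-sum is already 0, so every move leaves a nonzero nim-sum — there are no winning moves.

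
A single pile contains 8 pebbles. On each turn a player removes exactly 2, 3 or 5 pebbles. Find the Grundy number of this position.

0

Compute g(0), g(1), … for moves {2, 3, 5}:
k:     0  1  2  3  4  5  6  7  8
g(k):  0  0  1  1  2  2  3  0  0
So g(8) = 0.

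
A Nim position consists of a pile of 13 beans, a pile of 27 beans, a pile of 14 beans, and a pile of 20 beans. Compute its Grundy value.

12

Compute the nim-sum pairwise:
13 XOR 27 = 22
22 XOR 14 = 24
24 XOR 20 = 12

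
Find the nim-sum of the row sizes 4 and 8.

Bitwise XOR of the heap sizes:
  0100  (4)
  1000  (8)
  ----
  1100  (12)

12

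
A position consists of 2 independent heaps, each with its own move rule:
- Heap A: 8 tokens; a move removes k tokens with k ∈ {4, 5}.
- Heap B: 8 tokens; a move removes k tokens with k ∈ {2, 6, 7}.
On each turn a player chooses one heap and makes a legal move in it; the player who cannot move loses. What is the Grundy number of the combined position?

0

For heap A, compute g(0), g(1), … with moves {4, 5}:
k:     0  1  2  3  4  5  6  7  8
g(k):  0  0  0  0  1  1  1  1  2
So g(8) = 2.
Grundy values for heap B (subtraction set {2, 6, 7}):
k:     0  1  2  3  4  5  6  7  8
g(k):  0  0  1  1  0  0  1  1  2
So g(8) = 2.
By the Sprague-Grundy theorem, the Grundy value of a sum of independent games is the XOR of the component values.
Combined value = 2 ⊕ 2 = 0.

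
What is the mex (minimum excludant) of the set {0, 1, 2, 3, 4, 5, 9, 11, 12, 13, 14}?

6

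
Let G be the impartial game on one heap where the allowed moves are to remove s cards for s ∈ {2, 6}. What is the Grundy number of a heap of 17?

Build the Grundy sequence with g(k) = mex{g(k−s) : s ∈ {2, 6}, s ≤ k}:
k:     0  1  2  3  4  5  6  7  8  9 10 11 12 13 14 15 16 17
g(k):  0  0  1  1  0  0  1  1  0  0  1  1  0  0  1  1  0  0
So g(17) = 0.

0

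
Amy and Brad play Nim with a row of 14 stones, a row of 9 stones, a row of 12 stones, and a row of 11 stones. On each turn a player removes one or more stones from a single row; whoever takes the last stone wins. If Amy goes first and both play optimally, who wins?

Brad wins

In binary:
  1110  (14)
  1001  (9)
  1100  (12)
  1011  (11)
  ----
  0000  (0)
The nim-sum is 0, so this is a P-position: the player to move is in a losing position under optimal play; Amy is about to move from it and so loses — Brad wins.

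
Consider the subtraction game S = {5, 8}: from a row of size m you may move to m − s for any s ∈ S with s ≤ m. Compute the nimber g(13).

0

Grundy values for subtraction set {5, 8}:
g(0) = mex{} = 0
g(1) = mex{} = 0
g(2) = mex{} = 0
g(3) = mex{} = 0
g(4) = mex{} = 0
g(5) = mex{0} = 1
g(6) = mex{0} = 1
g(7) = mex{0} = 1
g(8) = mex{0} = 1
g(9) = mex{0} = 1
g(10) = mex{0,1} = 2
g(11) = mex{0,1} = 2
g(12) = mex{0,1} = 2
g(13) = mex{1} = 0
So g(13) = 0.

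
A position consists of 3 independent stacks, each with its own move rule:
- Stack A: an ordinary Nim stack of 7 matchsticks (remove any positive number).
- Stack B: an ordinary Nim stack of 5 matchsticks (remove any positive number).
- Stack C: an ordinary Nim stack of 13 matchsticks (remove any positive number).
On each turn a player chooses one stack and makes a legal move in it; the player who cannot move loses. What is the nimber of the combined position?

15

Stack A is a plain Nim stack of size 7, so its Grundy value is 7.
Stack B is a plain Nim stack of size 5, so its Grundy value is 5.
Stack C is a plain Nim stack of size 13, so its Grundy value is 13.
By the Sprague-Grundy theorem, the Grundy value of a sum of independent games is the XOR of the component values.
Combined value = 7 ⊕ 5 ⊕ 13 = 15.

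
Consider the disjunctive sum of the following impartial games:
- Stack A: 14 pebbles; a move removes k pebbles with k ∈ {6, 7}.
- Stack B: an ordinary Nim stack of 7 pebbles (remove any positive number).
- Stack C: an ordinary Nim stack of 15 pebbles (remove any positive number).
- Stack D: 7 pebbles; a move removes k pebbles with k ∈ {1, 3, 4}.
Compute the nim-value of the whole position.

8

Grundy values for stack A (subtraction set {6, 7}):
k:     0  1  2  3  4  5  6  7  8  9 10 11 12 13 14
g(k):  0  0  0  0  0  0  1  1  1  1  1  1  2  0  0
So g(14) = 0.
Stack B is a plain Nim stack of size 7, so its Grundy value is 7.
Stack C is a plain Nim stack of size 15, so its Grundy value is 15.
For stack D, compute g(0), g(1), … with moves {1, 3, 4}:
k:     0  1  2  3  4  5  6  7
g(k):  0  1  0  1  2  3  2  0
So g(7) = 0.
By the Sprague-Grundy theorem, the Grundy value of a sum of independent games is the XOR of the component values.
Combined value = 0 ⊕ 7 ⊕ 15 ⊕ 0 = 8.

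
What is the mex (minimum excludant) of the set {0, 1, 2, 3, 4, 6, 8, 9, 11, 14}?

The values 0, 1, 2, 3, 4 are all present; 5 is the first non-negative integer missing from the set.

5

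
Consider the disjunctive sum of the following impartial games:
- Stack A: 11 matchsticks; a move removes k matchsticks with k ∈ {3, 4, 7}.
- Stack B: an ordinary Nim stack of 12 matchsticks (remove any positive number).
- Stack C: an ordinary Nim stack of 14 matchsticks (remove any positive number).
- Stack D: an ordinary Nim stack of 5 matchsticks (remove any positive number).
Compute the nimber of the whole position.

For stack A, compute g(0), g(1), … with moves {3, 4, 7}:
g(0) = mex{} = 0
g(1) = mex{} = 0
g(2) = mex{} = 0
g(3) = mex{0} = 1
g(4) = mex{0} = 1
g(5) = mex{0} = 1
g(6) = mex{0,1} = 2
g(7) = mex{0,1} = 2
g(8) = mex{0,1} = 2
g(9) = mex{0,1,2} = 3
g(10) = mex{1,2} = 0
g(11) = mex{1,2} = 0
So g(11) = 0.
Stack B is a plain Nim stack of size 12, so its Grundy value is 12.
Stack C is a plain Nim stack of size 14, so its Grundy value is 14.
Stack D is a plain Nim stack of size 5, so its Grundy value is 5.
By the Sprague-Grundy theorem, the Grundy value of a sum of independent games is the XOR of the component values.
Combined value = 0 ⊕ 12 ⊕ 14 ⊕ 5 = 7.

7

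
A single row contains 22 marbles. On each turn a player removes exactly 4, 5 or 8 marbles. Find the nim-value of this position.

2

Build the Grundy sequence with g(k) = mex{g(k−s) : s ∈ {4, 5, 8}, s ≤ k}:
k:     0  1  2  3  4  5  6  7  8  9 10 11 12 13 14 15 16 17 18 19 20 21 22
g(k):  0  0  0  0  1  1  1  1  2  2  2  2  0  0  0  0  1  1  1  1  2  2  2
So g(22) = 2.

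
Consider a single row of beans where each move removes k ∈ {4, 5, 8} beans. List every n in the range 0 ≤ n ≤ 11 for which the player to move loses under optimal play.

Compute g(0), g(1), … for moves {4, 5, 8}:
g(0) = mex{} = 0
g(1) = mex{} = 0
g(2) = mex{} = 0
g(3) = mex{} = 0
g(4) = mex{0} = 1
g(5) = mex{0} = 1
g(6) = mex{0} = 1
g(7) = mex{0} = 1
g(8) = mex{0,1} = 2
g(9) = mex{0,1} = 2
g(10) = mex{0,1} = 2
g(11) = mex{0,1} = 2
The P-positions (g = 0) in 0..11 are 0, 1, 2, 3.

0, 1, 2, 3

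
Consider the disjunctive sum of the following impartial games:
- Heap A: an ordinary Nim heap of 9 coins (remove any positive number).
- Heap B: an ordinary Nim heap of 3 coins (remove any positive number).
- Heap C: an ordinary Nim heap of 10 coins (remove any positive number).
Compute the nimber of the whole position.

0

Heap A is a plain Nim heap of size 9, so its Grundy value is 9.
Heap B is a plain Nim heap of size 3, so its Grundy value is 3.
Heap C is a plain Nim heap of size 10, so its Grundy value is 10.
By the Sprague-Grundy theorem, the Grundy value of a sum of independent games is the XOR of the component values.
Combined value = 9 XOR 3 XOR 10 = 0.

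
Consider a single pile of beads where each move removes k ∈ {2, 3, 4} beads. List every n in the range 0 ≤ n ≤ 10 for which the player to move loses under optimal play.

0, 1, 6, 7

Compute g(0), g(1), … for moves {2, 3, 4}:
g(0) = mex{} = 0
g(1) = mex{} = 0
g(2) = mex{0} = 1
g(3) = mex{0} = 1
g(4) = mex{0,1} = 2
g(5) = mex{0,1} = 2
g(6) = mex{1,2} = 0
g(7) = mex{1,2} = 0
g(8) = mex{0,2} = 1
g(9) = mex{0,2} = 1
g(10) = mex{0,1} = 2
The P-positions (g = 0) in 0..10 are 0, 1, 6, 7.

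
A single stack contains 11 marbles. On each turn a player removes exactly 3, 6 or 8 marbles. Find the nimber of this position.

0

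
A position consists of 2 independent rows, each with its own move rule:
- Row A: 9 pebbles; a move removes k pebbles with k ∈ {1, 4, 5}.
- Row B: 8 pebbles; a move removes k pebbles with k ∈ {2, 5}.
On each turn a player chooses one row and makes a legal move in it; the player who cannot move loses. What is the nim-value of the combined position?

Build the Grundy sequence for row A with g(k) = mex{g(k−s) : s ∈ {1, 4, 5}, s ≤ k}:
k:     0  1  2  3  4  5  6  7  8  9
g(k):  0  1  0  1  2  3  2  3  0  1
So g(9) = 1.
Build the Grundy sequence for row B with g(k) = mex{g(k−s) : s ∈ {2, 5}, s ≤ k}:
g(0) = mex{} = 0
g(1) = mex{} = 0
g(2) = mex{0} = 1
g(3) = mex{0} = 1
g(4) = mex{1} = 0
g(5) = mex{0,1} = 2
g(6) = mex{0} = 1
g(7) = mex{1,2} = 0
g(8) = mex{1} = 0
So g(8) = 0.
By the Sprague-Grundy theorem, the Grundy value of a sum of independent games is the XOR of the component values.
Combined value = 1 XOR 0 = 1.

1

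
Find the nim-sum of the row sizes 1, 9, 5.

In binary:
  0001  (1)
  1001  (9)
  0101  (5)
  ----
  1101  (13)

13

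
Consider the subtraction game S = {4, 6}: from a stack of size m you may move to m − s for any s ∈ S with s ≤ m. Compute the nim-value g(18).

2

Compute g(0), g(1), … for moves {4, 6}:
k:     0  1  2  3  4  5  6  7  8  9 10 11 12 13 14 15 16 17 18
g(k):  0  0  0  0  1  1  1  1  2  2  0  0  0  0  1  1  1  1  2
So g(18) = 2.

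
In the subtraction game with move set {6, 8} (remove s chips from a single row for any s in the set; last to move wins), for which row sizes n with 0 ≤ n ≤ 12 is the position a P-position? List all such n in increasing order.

0, 1, 2, 3, 4, 5

Build the Grundy sequence with g(k) = mex{g(k−s) : s ∈ {6, 8}, s ≤ k}:
k:     0  1  2  3  4  5  6  7  8  9 10 11 12
g(k):  0  0  0  0  0  0  1  1  1  1  1  1  2
The P-positions (g = 0) in 0..12 are 0, 1, 2, 3, 4, 5.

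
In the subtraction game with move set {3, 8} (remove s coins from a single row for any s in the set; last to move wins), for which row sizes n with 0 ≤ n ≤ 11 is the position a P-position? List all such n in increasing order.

Compute g(0), g(1), … for moves {3, 8}:
g(0) = mex{} = 0
g(1) = mex{} = 0
g(2) = mex{} = 0
g(3) = mex{0} = 1
g(4) = mex{0} = 1
g(5) = mex{0} = 1
g(6) = mex{1} = 0
g(7) = mex{1} = 0
g(8) = mex{0,1} = 2
g(9) = mex{0} = 1
g(10) = mex{0} = 1
g(11) = mex{1,2} = 0
The P-positions (g = 0) in 0..11 are 0, 1, 2, 6, 7, 11.

0, 1, 2, 6, 7, 11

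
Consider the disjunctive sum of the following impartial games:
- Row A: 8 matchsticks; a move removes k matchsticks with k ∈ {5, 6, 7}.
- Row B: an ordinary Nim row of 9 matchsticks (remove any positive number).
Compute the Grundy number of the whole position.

For row A, compute g(0), g(1), … with moves {5, 6, 7}:
g(0) = mex{} = 0
g(1) = mex{} = 0
g(2) = mex{} = 0
g(3) = mex{} = 0
g(4) = mex{} = 0
g(5) = mex{0} = 1
g(6) = mex{0} = 1
g(7) = mex{0} = 1
g(8) = mex{0} = 1
So g(8) = 1.
Row B is a plain Nim row of size 9, so its Grundy value is 9.
By the Sprague-Grundy theorem, the Grundy value of a sum of independent games is the XOR of the component values.
Combined value = 1 XOR 9 = 8.

8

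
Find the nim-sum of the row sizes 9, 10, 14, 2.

15

Write each in binary and XOR column by column:
  1001  (9)
  1010  (10)
  1110  (14)
  0010  (2)
  ----
  1111  (15)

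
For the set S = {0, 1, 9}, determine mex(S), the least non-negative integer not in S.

2

The values 0, 1 are all present; 2 is the first non-negative integer missing from the set.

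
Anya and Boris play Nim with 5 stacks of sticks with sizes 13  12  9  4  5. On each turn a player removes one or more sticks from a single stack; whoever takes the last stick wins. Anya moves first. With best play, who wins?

In binary:
  1101  (13)
  1100  (12)
  1001  (9)
  0100  (4)
  0101  (5)
  ----
  1001  (9)
The nim-sum is 9 ≠ 0, so this is an N-position: the player to move can win; Anya has a winning move.

Anya wins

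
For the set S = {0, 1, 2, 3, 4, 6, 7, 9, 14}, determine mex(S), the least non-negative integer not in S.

5

The values 0, 1, 2, 3, 4 are all present; 5 is the first non-negative integer missing from the set.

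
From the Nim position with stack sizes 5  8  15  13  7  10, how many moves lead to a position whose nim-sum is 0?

Nim-sum: 5 ⊕ 8 ⊕ 15 ⊕ 13 ⊕ 7 ⊕ 10 = 2.
The overall nim-sum is X = 2. A stack of size p has a winning move iff p XOR X < p (reduce it to p XOR X).
  5: 5 XOR 2 = 7 ≥ 5 — no move.
  8: 8 XOR 2 = 10 ≥ 8 — no move.
  15: 15 XOR 2 = 13 < 15 — winning move (to 13).
  13: 13 XOR 2 = 15 ≥ 13 — no move.
  7: 7 XOR 2 = 5 < 7 — winning move (to 5).
  10: 10 XOR 2 = 8 < 10 — winning move (to 8).
That gives 3 winning moves.

3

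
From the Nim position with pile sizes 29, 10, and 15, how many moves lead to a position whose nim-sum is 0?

1

In binary:
  11101  (29)
  01010  (10)
  01111  (15)
  -----
  11000  (24)
The overall nim-sum is X = 24. A pile of size p has a winning move iff p XOR X < p (reduce it to p XOR X).
  29: 29 XOR 24 = 5 < 29 — winning move (to 5).
  10: 10 XOR 24 = 18 ≥ 10 — no move.
  15: 15 XOR 24 = 23 ≥ 15 — no move.
That gives 1 winning move.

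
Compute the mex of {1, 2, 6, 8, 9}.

0

0 is not in the set, so the mex is 0.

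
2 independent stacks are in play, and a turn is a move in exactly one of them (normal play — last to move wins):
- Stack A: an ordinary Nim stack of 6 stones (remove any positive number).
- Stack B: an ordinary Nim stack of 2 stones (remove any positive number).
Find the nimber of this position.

4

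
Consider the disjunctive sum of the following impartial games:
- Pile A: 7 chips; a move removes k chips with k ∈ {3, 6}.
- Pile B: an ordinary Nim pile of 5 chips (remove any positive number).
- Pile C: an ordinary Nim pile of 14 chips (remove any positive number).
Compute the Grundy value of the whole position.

Build the Grundy sequence for pile A with g(k) = mex{g(k−s) : s ∈ {3, 6}, s ≤ k}:
k:     0  1  2  3  4  5  6  7
g(k):  0  0  0  1  1  1  2  2
So g(7) = 2.
Pile B is a plain Nim pile of size 5, so its Grundy value is 5.
Pile C is a plain Nim pile of size 14, so its Grundy value is 14.
By the Sprague-Grundy theorem, the Grundy value of a sum of independent games is the XOR of the component values.
Combined value = 2 ⊕ 5 ⊕ 14 = 9.

9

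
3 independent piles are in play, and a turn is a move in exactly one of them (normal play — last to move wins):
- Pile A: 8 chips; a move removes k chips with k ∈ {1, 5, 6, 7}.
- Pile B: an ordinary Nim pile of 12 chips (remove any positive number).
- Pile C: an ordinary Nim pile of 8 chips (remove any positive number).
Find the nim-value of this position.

Grundy values for pile A (subtraction set {1, 5, 6, 7}):
k:     0  1  2  3  4  5  6  7  8
g(k):  0  1  0  1  0  1  2  3  2
So g(8) = 2.
Pile B is a plain Nim pile of size 12, so its Grundy value is 12.
Pile C is a plain Nim pile of size 8, so its Grundy value is 8.
The value of a disjunctive sum is the nim-sum of the parts.
Combined value = 2 ⊕ 12 ⊕ 8 = 6.

6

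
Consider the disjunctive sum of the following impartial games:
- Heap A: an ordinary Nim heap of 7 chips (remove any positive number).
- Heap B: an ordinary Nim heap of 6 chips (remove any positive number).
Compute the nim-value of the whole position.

1

Heap A is a plain Nim heap of size 7, so its Grundy value is 7.
Heap B is a plain Nim heap of size 6, so its Grundy value is 6.
The value of a disjunctive sum is the nim-sum of the parts.
Combined value = 7 XOR 6 = 1.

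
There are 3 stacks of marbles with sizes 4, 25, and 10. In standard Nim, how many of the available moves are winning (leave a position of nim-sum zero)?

1

Compute the nim-sum pairwise:
4 XOR 25 = 29
29 XOR 10 = 23
The overall nim-sum is X = 23. A stack of size p has a winning move iff p XOR X < p (reduce it to p XOR X).
  4: 4 XOR 23 = 19 ≥ 4 — no move.
  25: 25 XOR 23 = 14 < 25 — winning move (to 14).
  10: 10 XOR 23 = 29 ≥ 10 — no move.
That gives 1 winning move.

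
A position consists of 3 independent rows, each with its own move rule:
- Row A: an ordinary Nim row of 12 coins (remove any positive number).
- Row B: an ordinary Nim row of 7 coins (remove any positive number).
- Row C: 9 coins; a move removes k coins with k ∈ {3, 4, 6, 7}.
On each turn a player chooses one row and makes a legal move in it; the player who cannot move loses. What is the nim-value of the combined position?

Row A is a plain Nim row of size 12, so its Grundy value is 12.
Row B is a plain Nim row of size 7, so its Grundy value is 7.
Grundy values for row C (subtraction set {3, 4, 6, 7}):
g(0) = mex{} = 0
g(1) = mex{} = 0
g(2) = mex{} = 0
g(3) = mex{0} = 1
g(4) = mex{0} = 1
g(5) = mex{0} = 1
g(6) = mex{0,1} = 2
g(7) = mex{0,1} = 2
g(8) = mex{0,1} = 2
g(9) = mex{0,1,2} = 3
So g(9) = 3.
By the Sprague-Grundy theorem, the Grundy value of a sum of independent games is the XOR of the component values.
Combined value = 12 ⊕ 7 ⊕ 3 = 8.

8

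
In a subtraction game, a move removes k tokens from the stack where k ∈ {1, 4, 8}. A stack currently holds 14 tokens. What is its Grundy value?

0

Compute g(0), g(1), … for moves {1, 4, 8}:
g(0) = mex{} = 0
g(1) = mex{0} = 1
g(2) = mex{1} = 0
g(3) = mex{0} = 1
g(4) = mex{0,1} = 2
g(5) = mex{1,2} = 0
g(6) = mex{0} = 1
g(7) = mex{1} = 0
g(8) = mex{0,2} = 1
g(9) = mex{0,1} = 2
g(10) = mex{0,1,2} = 3
g(11) = mex{0,1,3} = 2
g(12) = mex{1,2} = 0
g(13) = mex{0,2} = 1
g(14) = mex{1,3} = 0
So g(14) = 0.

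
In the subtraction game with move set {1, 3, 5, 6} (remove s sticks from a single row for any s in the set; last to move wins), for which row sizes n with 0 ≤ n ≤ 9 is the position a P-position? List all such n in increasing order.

Grundy values for subtraction set {1, 3, 5, 6}:
k:     0  1  2  3  4  5  6  7  8  9
g(k):  0  1  0  1  0  1  2  3  2  3
The P-positions (g = 0) in 0..9 are 0, 2, 4.

0, 2, 4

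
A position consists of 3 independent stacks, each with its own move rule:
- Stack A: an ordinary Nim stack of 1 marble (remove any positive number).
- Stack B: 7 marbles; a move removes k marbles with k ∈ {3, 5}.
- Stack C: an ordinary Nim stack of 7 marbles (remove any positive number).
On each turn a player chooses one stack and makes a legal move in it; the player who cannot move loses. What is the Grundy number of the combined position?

4

Stack A is a plain Nim stack of size 1, so its Grundy value is 1.
Build the Grundy sequence for stack B with g(k) = mex{g(k−s) : s ∈ {3, 5}, s ≤ k}:
k:     0  1  2  3  4  5  6  7
g(k):  0  0  0  1  1  1  2  2
So g(7) = 2.
Stack C is a plain Nim stack of size 7, so its Grundy value is 7.
The value of a disjunctive sum is the nim-sum of the parts.
Combined value = 1 XOR 2 XOR 7 = 4.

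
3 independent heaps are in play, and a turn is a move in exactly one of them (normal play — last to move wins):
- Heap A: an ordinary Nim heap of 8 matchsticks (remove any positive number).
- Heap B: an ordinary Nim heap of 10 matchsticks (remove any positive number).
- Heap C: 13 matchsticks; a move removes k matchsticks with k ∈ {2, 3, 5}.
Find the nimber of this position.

1

Heap A is a plain Nim heap of size 8, so its Grundy value is 8.
Heap B is a plain Nim heap of size 10, so its Grundy value is 10.
For heap C, compute g(0), g(1), … with moves {2, 3, 5}:
g(0) = mex{} = 0
g(1) = mex{} = 0
g(2) = mex{0} = 1
g(3) = mex{0} = 1
g(4) = mex{0,1} = 2
g(5) = mex{0,1} = 2
g(6) = mex{0,1,2} = 3
g(7) = mex{1,2} = 0
g(8) = mex{1,2,3} = 0
g(9) = mex{0,2,3} = 1
g(10) = mex{0,2} = 1
g(11) = mex{0,1,3} = 2
g(12) = mex{0,1} = 2
g(13) = mex{0,1,2} = 3
So g(13) = 3.
The value of a disjunctive sum is the nim-sum of the parts.
Combined value = 8 XOR 10 XOR 3 = 1.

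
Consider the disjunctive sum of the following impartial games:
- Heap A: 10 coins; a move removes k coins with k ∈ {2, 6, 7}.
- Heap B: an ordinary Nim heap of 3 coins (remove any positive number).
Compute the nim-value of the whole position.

0

For heap A, compute g(0), g(1), … with moves {2, 6, 7}:
k:     0  1  2  3  4  5  6  7  8  9 10
g(k):  0  0  1  1  0  0  1  1  2  0  3
So g(10) = 3.
Heap B is a plain Nim heap of size 3, so its Grundy value is 3.
The value of a disjunctive sum is the nim-sum of the parts.
Combined value = 3 ⊕ 3 = 0.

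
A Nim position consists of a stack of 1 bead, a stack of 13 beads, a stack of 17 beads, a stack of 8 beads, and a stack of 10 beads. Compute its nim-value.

31

Nim-sum: 1 ⊕ 13 ⊕ 17 ⊕ 8 ⊕ 10 = 31.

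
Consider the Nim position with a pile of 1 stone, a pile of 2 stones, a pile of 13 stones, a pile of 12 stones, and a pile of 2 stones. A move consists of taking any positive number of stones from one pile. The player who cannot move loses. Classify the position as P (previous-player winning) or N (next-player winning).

P-position

Bitwise XOR of the heap sizes:
  0001  (1)
  0010  (2)
  1101  (13)
  1100  (12)
  0010  (2)
  ----
  0000  (0)
The nim-sum is 0, so this is a P-position: the player to move is in a losing position under optimal play.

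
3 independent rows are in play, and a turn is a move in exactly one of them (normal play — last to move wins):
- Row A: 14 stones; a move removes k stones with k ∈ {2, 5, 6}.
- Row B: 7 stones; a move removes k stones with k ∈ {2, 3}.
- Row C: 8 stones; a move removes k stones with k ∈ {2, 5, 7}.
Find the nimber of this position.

2

Build the Grundy sequence for row A with g(k) = mex{g(k−s) : s ∈ {2, 5, 6}, s ≤ k}:
g(0) = mex{} = 0
g(1) = mex{} = 0
g(2) = mex{0} = 1
g(3) = mex{0} = 1
g(4) = mex{1} = 0
g(5) = mex{0,1} = 2
g(6) = mex{0} = 1
g(7) = mex{0,1,2} = 3
g(8) = mex{1} = 0
g(9) = mex{0,1,3} = 2
g(10) = mex{0,2} = 1
g(11) = mex{1,2} = 0
g(12) = mex{1,3} = 0
g(13) = mex{0,3} = 1
g(14) = mex{0,2} = 1
So g(14) = 1.
For row B, compute g(0), g(1), … with moves {2, 3}:
g(0) = mex{} = 0
g(1) = mex{} = 0
g(2) = mex{0} = 1
g(3) = mex{0} = 1
g(4) = mex{0,1} = 2
g(5) = mex{1} = 0
g(6) = mex{1,2} = 0
g(7) = mex{0,2} = 1
So g(7) = 1.
For row C, compute g(0), g(1), … with moves {2, 5, 7}:
g(0) = mex{} = 0
g(1) = mex{} = 0
g(2) = mex{0} = 1
g(3) = mex{0} = 1
g(4) = mex{1} = 0
g(5) = mex{0,1} = 2
g(6) = mex{0} = 1
g(7) = mex{0,1,2} = 3
g(8) = mex{0,1} = 2
So g(8) = 2.
By the Sprague-Grundy theorem, the Grundy value of a sum of independent games is the XOR of the component values.
Combined value = 1 ⊕ 1 ⊕ 2 = 2.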